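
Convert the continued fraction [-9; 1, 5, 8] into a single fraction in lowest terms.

-400/49

a_0 = -9: -9/1
a_1 = 1: -8/1
a_2 = 5: -49/6
a_3 = 8: -400/49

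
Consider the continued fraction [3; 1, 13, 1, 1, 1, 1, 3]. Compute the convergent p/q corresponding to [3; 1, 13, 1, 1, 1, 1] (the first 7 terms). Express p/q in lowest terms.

287/73

a_0 = 3: 3/1
a_1 = 1: 4/1
a_2 = 13: 55/14
a_3 = 1: 59/15
a_4 = 1: 114/29
a_5 = 1: 173/44
a_6 = 1: 287/73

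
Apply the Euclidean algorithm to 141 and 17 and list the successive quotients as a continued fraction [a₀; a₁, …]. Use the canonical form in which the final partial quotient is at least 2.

[8; 3, 2, 2]

141 ÷ 17 → quotient 8, remainder 5
17 ÷ 5 → quotient 3, remainder 2
5 ÷ 2 → quotient 2, remainder 1
2 ÷ 1 → quotient 2, remainder 0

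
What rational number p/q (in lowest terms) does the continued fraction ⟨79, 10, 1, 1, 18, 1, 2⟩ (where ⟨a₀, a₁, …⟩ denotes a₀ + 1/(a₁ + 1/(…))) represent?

a_0 = 79: 79/1
a_1 = 10: 791/10
a_2 = 1: 870/11
a_3 = 1: 1661/21
a_4 = 18: 30768/389
a_5 = 1: 32429/410
a_6 = 2: 95626/1209

95626/1209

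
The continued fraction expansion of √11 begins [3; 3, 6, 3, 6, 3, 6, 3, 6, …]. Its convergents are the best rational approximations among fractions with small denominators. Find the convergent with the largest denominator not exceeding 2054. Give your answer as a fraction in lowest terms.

3970/1197

a_0 = 3: 3/1  (≤ bound)
a_1 = 3: 10/3  (≤ bound)
a_2 = 6: 63/19  (≤ bound)
a_3 = 3: 199/60  (≤ bound)
a_4 = 6: 1257/379  (≤ bound)
a_5 = 3: 3970/1197  (≤ bound)
a_6 = 6: 25077/7561  (> 2054, stop)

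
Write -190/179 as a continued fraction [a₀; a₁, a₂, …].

-190 ÷ 179 → quotient -2, remainder 168
179 ÷ 168 → quotient 1, remainder 11
168 ÷ 11 → quotient 15, remainder 3
11 ÷ 3 → quotient 3, remainder 2
3 ÷ 2 → quotient 1, remainder 1
2 ÷ 1 → quotient 2, remainder 0

[-2; 1, 15, 3, 1, 2]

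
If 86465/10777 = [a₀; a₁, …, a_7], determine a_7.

7

Run the Euclidean algorithm, recording each quotient:
⌊86465/10777⌋ = 8, remainder 249
⌊10777/249⌋ = 43, remainder 70
⌊249/70⌋ = 3, remainder 39
⌊70/39⌋ = 1, remainder 31
⌊39/31⌋ = 1, remainder 8
⌊31/8⌋ = 3, remainder 7
⌊8/7⌋ = 1, remainder 1
⌊7/1⌋ = 7, remainder 0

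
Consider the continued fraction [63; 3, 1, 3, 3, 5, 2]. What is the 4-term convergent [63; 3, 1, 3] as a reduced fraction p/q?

949/15

Start with 3.
1 + 1/(3/1) = 1 + 1/3 = 4/3
3 + 1/(4/3) = 3 + 3/4 = 15/4
63 + 1/(15/4) = 63 + 4/15 = 949/15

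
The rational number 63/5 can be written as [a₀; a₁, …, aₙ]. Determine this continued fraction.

[12; 1, 1, 2]

Run the Euclidean algorithm, recording each quotient:
63 = 12·5 + 3, so a_0 = 12
5 = 1·3 + 2, so a_1 = 1
3 = 1·2 + 1, so a_2 = 1
2 = 2·1 + 0, so a_3 = 2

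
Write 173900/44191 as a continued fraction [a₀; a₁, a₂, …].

173900 = 3·44191 + 41327, so a_0 = 3
44191 = 1·41327 + 2864, so a_1 = 1
41327 = 14·2864 + 1231, so a_2 = 14
2864 = 2·1231 + 402, so a_3 = 2
1231 = 3·402 + 25, so a_4 = 3
402 = 16·25 + 2, so a_5 = 16
25 = 12·2 + 1, so a_6 = 12
2 = 2·1 + 0, so a_7 = 2

[3; 1, 14, 2, 3, 16, 12, 2]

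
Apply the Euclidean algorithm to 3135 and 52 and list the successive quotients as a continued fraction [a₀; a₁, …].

3135 = 60·52 + 15, so a_0 = 60
52 = 3·15 + 7, so a_1 = 3
15 = 2·7 + 1, so a_2 = 2
7 = 7·1 + 0, so a_3 = 7

[60; 3, 2, 7]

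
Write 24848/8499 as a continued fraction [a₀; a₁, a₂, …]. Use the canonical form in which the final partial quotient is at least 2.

[2; 1, 12, 10, 2, 7, 4]

Run the Euclidean algorithm, recording each quotient:
24848 ÷ 8499 → quotient 2, remainder 7850
8499 ÷ 7850 → quotient 1, remainder 649
7850 ÷ 649 → quotient 12, remainder 62
649 ÷ 62 → quotient 10, remainder 29
62 ÷ 29 → quotient 2, remainder 4
29 ÷ 4 → quotient 7, remainder 1
4 ÷ 1 → quotient 4, remainder 0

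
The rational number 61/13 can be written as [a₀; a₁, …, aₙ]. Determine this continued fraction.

Run the Euclidean algorithm, recording each quotient:
⌊61/13⌋ = 4, remainder 9
⌊13/9⌋ = 1, remainder 4
⌊9/4⌋ = 2, remainder 1
⌊4/1⌋ = 4, remainder 0

[4; 1, 2, 4]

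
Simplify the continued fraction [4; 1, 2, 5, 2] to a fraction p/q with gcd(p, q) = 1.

a_0 = 4: 4/1
a_1 = 1: 5/1
a_2 = 2: 14/3
a_3 = 5: 75/16
a_4 = 2: 164/35

164/35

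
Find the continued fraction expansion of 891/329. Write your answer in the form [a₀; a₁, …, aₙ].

[2; 1, 2, 2, 2, 1, 13]

891 = 2·329 + 233, so a_0 = 2
329 = 1·233 + 96, so a_1 = 1
233 = 2·96 + 41, so a_2 = 2
96 = 2·41 + 14, so a_3 = 2
41 = 2·14 + 13, so a_4 = 2
14 = 1·13 + 1, so a_5 = 1
13 = 13·1 + 0, so a_6 = 13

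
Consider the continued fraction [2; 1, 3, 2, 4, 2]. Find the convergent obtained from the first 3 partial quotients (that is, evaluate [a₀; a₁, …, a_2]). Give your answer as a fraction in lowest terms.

Start with 3.
1 + 1/(3/1) = 1 + 1/3 = 4/3
2 + 1/(4/3) = 2 + 3/4 = 11/4

11/4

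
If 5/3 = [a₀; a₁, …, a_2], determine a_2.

5 = 1·3 + 2, so a_0 = 1
3 = 1·2 + 1, so a_1 = 1
2 = 2·1 + 0, so a_2 = 2

2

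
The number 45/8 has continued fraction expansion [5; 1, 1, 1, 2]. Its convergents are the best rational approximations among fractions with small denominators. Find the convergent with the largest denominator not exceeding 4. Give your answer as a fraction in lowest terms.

a_0 = 5: 5/1  (≤ bound)
a_1 = 1: 6/1  (≤ bound)
a_2 = 1: 11/2  (≤ bound)
a_3 = 1: 17/3  (≤ bound)
a_4 = 2: 45/8  (> 4, stop)

17/3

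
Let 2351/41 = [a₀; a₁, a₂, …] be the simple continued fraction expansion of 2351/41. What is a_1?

2

2351 ÷ 41 → quotient 57, remainder 14
41 ÷ 14 → quotient 2, remainder 13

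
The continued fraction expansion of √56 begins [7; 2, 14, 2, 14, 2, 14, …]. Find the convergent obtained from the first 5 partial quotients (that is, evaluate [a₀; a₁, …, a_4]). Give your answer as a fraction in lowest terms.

6503/869

a_0 = 7: 7/1
a_1 = 2: 15/2
a_2 = 14: 217/29
a_3 = 2: 449/60
a_4 = 14: 6503/869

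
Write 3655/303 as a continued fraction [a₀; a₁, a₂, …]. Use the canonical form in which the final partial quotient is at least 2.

3655 = 12·303 + 19, so a_0 = 12
303 = 15·19 + 18, so a_1 = 15
19 = 1·18 + 1, so a_2 = 1
18 = 18·1 + 0, so a_3 = 18

[12; 15, 1, 18]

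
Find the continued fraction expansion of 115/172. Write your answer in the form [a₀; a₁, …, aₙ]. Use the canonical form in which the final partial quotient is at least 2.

[0; 1, 2, 57]

115 = 0·172 + 115, so a_0 = 0
172 = 1·115 + 57, so a_1 = 1
115 = 2·57 + 1, so a_2 = 2
57 = 57·1 + 0, so a_3 = 57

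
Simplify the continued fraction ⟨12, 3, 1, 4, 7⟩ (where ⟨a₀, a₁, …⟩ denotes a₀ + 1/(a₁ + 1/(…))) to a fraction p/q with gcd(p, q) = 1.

Start with 7.
4 + 1/(7/1) = 4 + 1/7 = 29/7
1 + 1/(29/7) = 1 + 7/29 = 36/29
3 + 1/(36/29) = 3 + 29/36 = 137/36
12 + 1/(137/36) = 12 + 36/137 = 1680/137

1680/137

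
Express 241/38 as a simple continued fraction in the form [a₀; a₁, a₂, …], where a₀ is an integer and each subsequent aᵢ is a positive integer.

[6; 2, 1, 12]

241 = 6·38 + 13, so a_0 = 6
38 = 2·13 + 12, so a_1 = 2
13 = 1·12 + 1, so a_2 = 1
12 = 12·1 + 0, so a_3 = 12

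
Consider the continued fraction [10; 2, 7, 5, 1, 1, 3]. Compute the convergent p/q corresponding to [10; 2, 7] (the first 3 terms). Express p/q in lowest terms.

157/15

a_0 = 10: 10/1
a_1 = 2: 21/2
a_2 = 7: 157/15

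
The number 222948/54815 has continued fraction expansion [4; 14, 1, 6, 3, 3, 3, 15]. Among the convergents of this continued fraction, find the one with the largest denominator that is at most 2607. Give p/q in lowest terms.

a_0 = 4: 4/1  (≤ bound)
a_1 = 14: 57/14  (≤ bound)
a_2 = 1: 61/15  (≤ bound)
a_3 = 6: 423/104  (≤ bound)
a_4 = 3: 1330/327  (≤ bound)
a_5 = 3: 4413/1085  (≤ bound)
a_6 = 3: 14569/3582  (> 2607, stop)

4413/1085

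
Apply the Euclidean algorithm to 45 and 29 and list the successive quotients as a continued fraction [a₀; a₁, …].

[1; 1, 1, 4, 3]

Run the Euclidean algorithm, recording each quotient:
45 = 1·29 + 16, so a_0 = 1
29 = 1·16 + 13, so a_1 = 1
16 = 1·13 + 3, so a_2 = 1
13 = 4·3 + 1, so a_3 = 4
3 = 3·1 + 0, so a_4 = 3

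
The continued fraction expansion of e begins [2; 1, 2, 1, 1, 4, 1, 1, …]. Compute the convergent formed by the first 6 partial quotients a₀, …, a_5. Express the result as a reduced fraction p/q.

a_0 = 2: 2/1
a_1 = 1: 3/1
a_2 = 2: 8/3
a_3 = 1: 11/4
a_4 = 1: 19/7
a_5 = 4: 87/32

87/32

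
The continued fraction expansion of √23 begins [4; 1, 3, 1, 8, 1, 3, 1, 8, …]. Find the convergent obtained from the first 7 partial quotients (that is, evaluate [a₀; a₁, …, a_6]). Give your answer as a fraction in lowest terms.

a_0 = 4: 4/1
a_1 = 1: 5/1
a_2 = 3: 19/4
a_3 = 1: 24/5
a_4 = 8: 211/44
a_5 = 1: 235/49
a_6 = 3: 916/191

916/191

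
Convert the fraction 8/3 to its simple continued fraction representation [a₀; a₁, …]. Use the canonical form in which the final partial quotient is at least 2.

Run the Euclidean algorithm, recording each quotient:
⌊8/3⌋ = 2, remainder 2
⌊3/2⌋ = 1, remainder 1
⌊2/1⌋ = 2, remainder 0

[2; 1, 2]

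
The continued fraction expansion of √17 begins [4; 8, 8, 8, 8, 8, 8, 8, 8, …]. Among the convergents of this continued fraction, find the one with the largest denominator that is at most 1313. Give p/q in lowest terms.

2177/528

a_0 = 4: 4/1  (≤ bound)
a_1 = 8: 33/8  (≤ bound)
a_2 = 8: 268/65  (≤ bound)
a_3 = 8: 2177/528  (≤ bound)
a_4 = 8: 17684/4289  (> 1313, stop)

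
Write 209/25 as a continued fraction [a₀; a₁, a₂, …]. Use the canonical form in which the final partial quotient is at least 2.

Apply division with remainder until the remainder is 0:
209 ÷ 25 → quotient 8, remainder 9
25 ÷ 9 → quotient 2, remainder 7
9 ÷ 7 → quotient 1, remainder 2
7 ÷ 2 → quotient 3, remainder 1
2 ÷ 1 → quotient 2, remainder 0

[8; 2, 1, 3, 2]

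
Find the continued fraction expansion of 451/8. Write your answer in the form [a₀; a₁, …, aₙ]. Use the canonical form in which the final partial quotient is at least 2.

⌊451/8⌋ = 56, remainder 3
⌊8/3⌋ = 2, remainder 2
⌊3/2⌋ = 1, remainder 1
⌊2/1⌋ = 2, remainder 0

[56; 2, 1, 2]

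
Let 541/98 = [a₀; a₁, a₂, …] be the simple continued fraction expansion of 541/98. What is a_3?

11

541 = 5·98 + 51, so a_0 = 5
98 = 1·51 + 47, so a_1 = 1
51 = 1·47 + 4, so a_2 = 1
47 = 11·4 + 3, so a_3 = 11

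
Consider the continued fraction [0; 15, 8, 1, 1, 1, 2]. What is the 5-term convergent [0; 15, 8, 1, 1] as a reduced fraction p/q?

a_0 = 0: 0/1
a_1 = 15: 1/15
a_2 = 8: 8/121
a_3 = 1: 9/136
a_4 = 1: 17/257

17/257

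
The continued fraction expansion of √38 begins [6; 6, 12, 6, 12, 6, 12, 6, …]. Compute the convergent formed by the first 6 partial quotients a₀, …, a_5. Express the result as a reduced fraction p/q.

202501/32850

Work from the innermost term outward:
Start with 6.
12 + 1/(6/1) = 12 + 1/6 = 73/6
6 + 1/(73/6) = 6 + 6/73 = 444/73
12 + 1/(444/73) = 12 + 73/444 = 5401/444
6 + 1/(5401/444) = 6 + 444/5401 = 32850/5401
6 + 1/(32850/5401) = 6 + 5401/32850 = 202501/32850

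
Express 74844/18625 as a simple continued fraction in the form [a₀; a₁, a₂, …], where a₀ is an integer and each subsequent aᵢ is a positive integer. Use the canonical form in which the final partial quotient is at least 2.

[4; 54, 7, 49]

74844 ÷ 18625 → quotient 4, remainder 344
18625 ÷ 344 → quotient 54, remainder 49
344 ÷ 49 → quotient 7, remainder 1
49 ÷ 1 → quotient 49, remainder 0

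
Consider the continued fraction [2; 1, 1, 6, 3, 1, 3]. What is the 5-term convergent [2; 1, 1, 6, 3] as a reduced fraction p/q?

a_0 = 2: 2/1
a_1 = 1: 3/1
a_2 = 1: 5/2
a_3 = 6: 33/13
a_4 = 3: 104/41

104/41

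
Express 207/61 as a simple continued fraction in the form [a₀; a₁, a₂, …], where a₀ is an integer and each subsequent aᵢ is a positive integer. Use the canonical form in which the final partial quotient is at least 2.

207 ÷ 61 → quotient 3, remainder 24
61 ÷ 24 → quotient 2, remainder 13
24 ÷ 13 → quotient 1, remainder 11
13 ÷ 11 → quotient 1, remainder 2
11 ÷ 2 → quotient 5, remainder 1
2 ÷ 1 → quotient 2, remainder 0

[3; 2, 1, 1, 5, 2]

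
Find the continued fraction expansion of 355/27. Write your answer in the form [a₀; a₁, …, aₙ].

[13; 6, 1, 3]

⌊355/27⌋ = 13, remainder 4
⌊27/4⌋ = 6, remainder 3
⌊4/3⌋ = 1, remainder 1
⌊3/1⌋ = 3, remainder 0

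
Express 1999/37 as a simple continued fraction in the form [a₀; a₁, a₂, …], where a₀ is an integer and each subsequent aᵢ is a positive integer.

⌊1999/37⌋ = 54, remainder 1
⌊37/1⌋ = 37, remainder 0

[54; 37]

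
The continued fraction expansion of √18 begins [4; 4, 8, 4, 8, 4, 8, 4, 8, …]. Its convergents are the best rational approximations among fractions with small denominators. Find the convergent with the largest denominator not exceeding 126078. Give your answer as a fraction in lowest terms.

List convergents until the denominator exceeds the bound:
a_0 = 4: 4/1  (≤ bound)
a_1 = 4: 17/4  (≤ bound)
a_2 = 8: 140/33  (≤ bound)
a_3 = 4: 577/136  (≤ bound)
a_4 = 8: 4756/1121  (≤ bound)
a_5 = 4: 19601/4620  (≤ bound)
a_6 = 8: 161564/38081  (≤ bound)
a_7 = 4: 665857/156944  (> 126078, stop)

161564/38081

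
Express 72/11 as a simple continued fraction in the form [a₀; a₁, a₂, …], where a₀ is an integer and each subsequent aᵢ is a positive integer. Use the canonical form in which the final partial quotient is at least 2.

[6; 1, 1, 5]

⌊72/11⌋ = 6, remainder 6
⌊11/6⌋ = 1, remainder 5
⌊6/5⌋ = 1, remainder 1
⌊5/1⌋ = 5, remainder 0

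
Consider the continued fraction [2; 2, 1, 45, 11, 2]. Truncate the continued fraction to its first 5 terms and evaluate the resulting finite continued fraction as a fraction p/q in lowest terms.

Collapse the nested fraction from the inside out:
Start with 11.
45 + 1/(11/1) = 45 + 1/11 = 496/11
1 + 1/(496/11) = 1 + 11/496 = 507/496
2 + 1/(507/496) = 2 + 496/507 = 1510/507
2 + 1/(1510/507) = 2 + 507/1510 = 3527/1510

3527/1510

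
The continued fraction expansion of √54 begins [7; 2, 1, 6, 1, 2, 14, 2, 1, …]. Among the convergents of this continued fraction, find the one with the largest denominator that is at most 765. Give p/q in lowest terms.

List convergents until the denominator exceeds the bound:
a_0 = 7: 7/1  (≤ bound)
a_1 = 2: 15/2  (≤ bound)
a_2 = 1: 22/3  (≤ bound)
a_3 = 6: 147/20  (≤ bound)
a_4 = 1: 169/23  (≤ bound)
a_5 = 2: 485/66  (≤ bound)
a_6 = 14: 6959/947  (> 765, stop)

485/66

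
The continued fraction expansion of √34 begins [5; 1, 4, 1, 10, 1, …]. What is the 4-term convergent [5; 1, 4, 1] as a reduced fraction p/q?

a_0 = 5: 5/1
a_1 = 1: 6/1
a_2 = 4: 29/5
a_3 = 1: 35/6

35/6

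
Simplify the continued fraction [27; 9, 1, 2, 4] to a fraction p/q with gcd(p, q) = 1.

a_0 = 27: 27/1
a_1 = 9: 244/9
a_2 = 1: 271/10
a_3 = 2: 786/29
a_4 = 4: 3415/126

3415/126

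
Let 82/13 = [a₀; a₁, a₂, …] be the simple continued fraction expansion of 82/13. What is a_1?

3

Repeatedly divide and take the remainder:
⌊82/13⌋ = 6, remainder 4
⌊13/4⌋ = 3, remainder 1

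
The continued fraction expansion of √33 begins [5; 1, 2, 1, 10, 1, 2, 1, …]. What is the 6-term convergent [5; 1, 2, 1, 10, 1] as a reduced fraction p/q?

270/47

Compute successive convergents:
a_0 = 5: 5/1
a_1 = 1: 6/1
a_2 = 2: 17/3
a_3 = 1: 23/4
a_4 = 10: 247/43
a_5 = 1: 270/47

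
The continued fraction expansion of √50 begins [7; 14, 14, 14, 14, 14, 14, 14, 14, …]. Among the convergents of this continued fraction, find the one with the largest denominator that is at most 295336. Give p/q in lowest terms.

275807/39005

a_0 = 7: 7/1  (≤ bound)
a_1 = 14: 99/14  (≤ bound)
a_2 = 14: 1393/197  (≤ bound)
a_3 = 14: 19601/2772  (≤ bound)
a_4 = 14: 275807/39005  (≤ bound)
a_5 = 14: 3880899/548842  (> 295336, stop)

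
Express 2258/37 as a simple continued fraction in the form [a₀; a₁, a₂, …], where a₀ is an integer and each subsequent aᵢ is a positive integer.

Apply division with remainder until the remainder is 0:
⌊2258/37⌋ = 61, remainder 1
⌊37/1⌋ = 37, remainder 0

[61; 37]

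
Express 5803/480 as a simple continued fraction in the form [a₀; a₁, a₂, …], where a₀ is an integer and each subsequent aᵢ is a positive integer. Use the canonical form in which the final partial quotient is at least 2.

Repeatedly divide and take the remainder:
⌊5803/480⌋ = 12, remainder 43
⌊480/43⌋ = 11, remainder 7
⌊43/7⌋ = 6, remainder 1
⌊7/1⌋ = 7, remainder 0

[12; 11, 6, 7]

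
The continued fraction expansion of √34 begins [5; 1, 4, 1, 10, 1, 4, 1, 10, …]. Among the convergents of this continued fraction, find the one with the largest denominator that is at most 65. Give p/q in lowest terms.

a_0 = 5: 5/1  (≤ bound)
a_1 = 1: 6/1  (≤ bound)
a_2 = 4: 29/5  (≤ bound)
a_3 = 1: 35/6  (≤ bound)
a_4 = 10: 379/65  (≤ bound)
a_5 = 1: 414/71  (> 65, stop)

379/65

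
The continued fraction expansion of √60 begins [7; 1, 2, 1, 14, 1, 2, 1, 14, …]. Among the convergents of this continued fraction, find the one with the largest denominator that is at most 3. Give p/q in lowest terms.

a_0 = 7: 7/1  (≤ bound)
a_1 = 1: 8/1  (≤ bound)
a_2 = 2: 23/3  (≤ bound)
a_3 = 1: 31/4  (> 3, stop)

23/3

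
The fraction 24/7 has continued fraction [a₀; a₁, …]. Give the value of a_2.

24 = 3·7 + 3, so a_0 = 3
7 = 2·3 + 1, so a_1 = 2
3 = 3·1 + 0, so a_2 = 3

3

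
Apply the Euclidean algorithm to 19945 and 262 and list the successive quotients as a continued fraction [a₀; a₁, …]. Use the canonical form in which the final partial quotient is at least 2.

19945 ÷ 262 → quotient 76, remainder 33
262 ÷ 33 → quotient 7, remainder 31
33 ÷ 31 → quotient 1, remainder 2
31 ÷ 2 → quotient 15, remainder 1
2 ÷ 1 → quotient 2, remainder 0

[76; 7, 1, 15, 2]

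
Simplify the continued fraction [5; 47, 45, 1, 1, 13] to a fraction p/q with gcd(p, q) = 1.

Build up convergents one term at a time:
a_0 = 5: 5/1
a_1 = 47: 236/47
a_2 = 45: 10625/2116
a_3 = 1: 10861/2163
a_4 = 1: 21486/4279
a_5 = 13: 290179/57790

290179/57790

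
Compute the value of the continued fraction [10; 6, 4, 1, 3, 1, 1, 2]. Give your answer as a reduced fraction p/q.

a_0 = 10: 10/1
a_1 = 6: 61/6
a_2 = 4: 254/25
a_3 = 1: 315/31
a_4 = 3: 1199/118
a_5 = 1: 1514/149
a_6 = 1: 2713/267
a_7 = 2: 6940/683

6940/683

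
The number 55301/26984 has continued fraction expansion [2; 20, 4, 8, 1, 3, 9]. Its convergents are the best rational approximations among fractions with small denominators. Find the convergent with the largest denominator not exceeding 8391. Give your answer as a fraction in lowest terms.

5974/2915

a_0 = 2: 2/1  (≤ bound)
a_1 = 20: 41/20  (≤ bound)
a_2 = 4: 166/81  (≤ bound)
a_3 = 8: 1369/668  (≤ bound)
a_4 = 1: 1535/749  (≤ bound)
a_5 = 3: 5974/2915  (≤ bound)
a_6 = 9: 55301/26984  (> 8391, stop)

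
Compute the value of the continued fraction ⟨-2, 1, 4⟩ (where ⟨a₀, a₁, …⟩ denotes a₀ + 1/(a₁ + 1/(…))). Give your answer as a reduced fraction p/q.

-6/5

Start with 4.
1 + 1/(4/1) = 1 + 1/4 = 5/4
-2 + 1/(5/4) = -2 + 4/5 = -6/5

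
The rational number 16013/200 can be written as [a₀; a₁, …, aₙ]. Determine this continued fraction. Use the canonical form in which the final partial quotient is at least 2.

[80; 15, 2, 1, 1, 2]

Repeatedly divide and take the remainder:
16013 = 80·200 + 13, so a_0 = 80
200 = 15·13 + 5, so a_1 = 15
13 = 2·5 + 3, so a_2 = 2
5 = 1·3 + 2, so a_3 = 1
3 = 1·2 + 1, so a_4 = 1
2 = 2·1 + 0, so a_5 = 2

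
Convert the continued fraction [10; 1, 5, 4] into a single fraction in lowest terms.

Use the convergent recurrence hₖ = aₖ·hₖ₋₁ + hₖ₋₂ (and likewise for the denominators kₖ):
a_0 = 10: 10/1
a_1 = 1: 11/1
a_2 = 5: 65/6
a_3 = 4: 271/25

271/25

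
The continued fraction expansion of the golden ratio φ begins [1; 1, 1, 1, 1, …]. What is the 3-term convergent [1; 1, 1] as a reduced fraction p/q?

Collapse the nested fraction from the inside out:
Start with 1.
1 + 1/(1/1) = 1 + 1/1 = 2/1
1 + 1/(2/1) = 1 + 1/2 = 3/2

3/2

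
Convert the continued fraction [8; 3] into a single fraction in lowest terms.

25/3

Build up convergents one term at a time:
a_0 = 8: 8/1
a_1 = 3: 25/3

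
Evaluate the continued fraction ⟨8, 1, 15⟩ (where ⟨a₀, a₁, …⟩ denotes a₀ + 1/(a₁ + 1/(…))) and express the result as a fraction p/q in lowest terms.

Use the convergent recurrence hₖ = aₖ·hₖ₋₁ + hₖ₋₂ (and likewise for the denominators kₖ):
a_0 = 8: 8/1
a_1 = 1: 9/1
a_2 = 15: 143/16

143/16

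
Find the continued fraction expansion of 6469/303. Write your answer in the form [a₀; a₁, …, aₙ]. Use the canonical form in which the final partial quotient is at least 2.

[21; 2, 1, 6, 15]

⌊6469/303⌋ = 21, remainder 106
⌊303/106⌋ = 2, remainder 91
⌊106/91⌋ = 1, remainder 15
⌊91/15⌋ = 6, remainder 1
⌊15/1⌋ = 15, remainder 0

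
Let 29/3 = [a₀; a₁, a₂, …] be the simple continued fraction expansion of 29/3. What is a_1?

1

Repeatedly divide and take the remainder:
⌊29/3⌋ = 9, remainder 2
⌊3/2⌋ = 1, remainder 1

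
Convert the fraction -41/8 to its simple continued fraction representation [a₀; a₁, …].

Apply division with remainder until the remainder is 0:
-41 = -6·8 + 7, so a_0 = -6
8 = 1·7 + 1, so a_1 = 1
7 = 7·1 + 0, so a_2 = 7

[-6; 1, 7]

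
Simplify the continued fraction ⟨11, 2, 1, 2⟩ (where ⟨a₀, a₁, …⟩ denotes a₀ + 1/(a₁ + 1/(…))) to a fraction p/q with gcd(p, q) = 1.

91/8

Start with 2.
1 + 1/(2/1) = 1 + 1/2 = 3/2
2 + 1/(3/2) = 2 + 2/3 = 8/3
11 + 1/(8/3) = 11 + 3/8 = 91/8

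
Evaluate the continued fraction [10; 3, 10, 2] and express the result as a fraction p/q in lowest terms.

Work from the innermost term outward:
Start with 2.
10 + 1/(2/1) = 10 + 1/2 = 21/2
3 + 1/(21/2) = 3 + 2/21 = 65/21
10 + 1/(65/21) = 10 + 21/65 = 671/65

671/65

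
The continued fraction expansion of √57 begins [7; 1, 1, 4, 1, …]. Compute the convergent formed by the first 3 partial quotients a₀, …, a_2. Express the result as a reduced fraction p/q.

Use the convergent recurrence hₖ = aₖ·hₖ₋₁ + hₖ₋₂ (and likewise for the denominators kₖ):
a_0 = 7: 7/1
a_1 = 1: 8/1
a_2 = 1: 15/2

15/2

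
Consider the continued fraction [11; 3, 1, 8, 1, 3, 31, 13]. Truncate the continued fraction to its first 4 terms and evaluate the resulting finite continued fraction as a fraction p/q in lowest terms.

394/35

Compute successive convergents:
a_0 = 11: 11/1
a_1 = 3: 34/3
a_2 = 1: 45/4
a_3 = 8: 394/35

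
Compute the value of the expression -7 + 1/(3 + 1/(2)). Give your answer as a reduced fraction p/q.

a_0 = -7: -7/1
a_1 = 3: -20/3
a_2 = 2: -47/7

-47/7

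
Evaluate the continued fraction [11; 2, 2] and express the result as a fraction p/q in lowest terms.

Starting at the tail and folding back:
Start with 2.
2 + 1/(2/1) = 2 + 1/2 = 5/2
11 + 1/(5/2) = 11 + 2/5 = 57/5

57/5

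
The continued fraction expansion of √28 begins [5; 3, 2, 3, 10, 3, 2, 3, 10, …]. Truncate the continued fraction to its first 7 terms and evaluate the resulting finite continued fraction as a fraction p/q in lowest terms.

a_0 = 5: 5/1
a_1 = 3: 16/3
a_2 = 2: 37/7
a_3 = 3: 127/24
a_4 = 10: 1307/247
a_5 = 3: 4048/765
a_6 = 2: 9403/1777

9403/1777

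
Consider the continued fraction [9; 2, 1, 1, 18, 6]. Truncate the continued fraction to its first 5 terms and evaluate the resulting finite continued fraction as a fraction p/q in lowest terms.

874/93

Build up convergents one term at a time:
a_0 = 9: 9/1
a_1 = 2: 19/2
a_2 = 1: 28/3
a_3 = 1: 47/5
a_4 = 18: 874/93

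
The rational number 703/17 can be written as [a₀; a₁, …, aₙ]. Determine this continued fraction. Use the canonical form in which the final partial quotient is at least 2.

[41; 2, 1, 5]

703 = 41·17 + 6, so a_0 = 41
17 = 2·6 + 5, so a_1 = 2
6 = 1·5 + 1, so a_2 = 1
5 = 5·1 + 0, so a_3 = 5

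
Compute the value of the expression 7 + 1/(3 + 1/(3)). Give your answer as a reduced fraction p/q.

Compute successive convergents:
a_0 = 7: 7/1
a_1 = 3: 22/3
a_2 = 3: 73/10

73/10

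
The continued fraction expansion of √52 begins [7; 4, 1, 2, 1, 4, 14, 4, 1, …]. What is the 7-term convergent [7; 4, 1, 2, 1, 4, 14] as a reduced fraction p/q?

9223/1279

Start with 14.
4 + 1/(14/1) = 4 + 1/14 = 57/14
1 + 1/(57/14) = 1 + 14/57 = 71/57
2 + 1/(71/57) = 2 + 57/71 = 199/71
1 + 1/(199/71) = 1 + 71/199 = 270/199
4 + 1/(270/199) = 4 + 199/270 = 1279/270
7 + 1/(1279/270) = 7 + 270/1279 = 9223/1279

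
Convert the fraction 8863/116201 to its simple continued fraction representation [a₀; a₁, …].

Repeatedly divide and take the remainder:
8863 ÷ 116201 → quotient 0, remainder 8863
116201 ÷ 8863 → quotient 13, remainder 982
8863 ÷ 982 → quotient 9, remainder 25
982 ÷ 25 → quotient 39, remainder 7
25 ÷ 7 → quotient 3, remainder 4
7 ÷ 4 → quotient 1, remainder 3
4 ÷ 3 → quotient 1, remainder 1
3 ÷ 1 → quotient 3, remainder 0

[0; 13, 9, 39, 3, 1, 1, 3]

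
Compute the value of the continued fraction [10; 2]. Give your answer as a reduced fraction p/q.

21/2

a_0 = 10: 10/1
a_1 = 2: 21/2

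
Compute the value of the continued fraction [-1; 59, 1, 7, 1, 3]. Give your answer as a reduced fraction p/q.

-2061/2096

Start with 3.
1 + 1/(3/1) = 1 + 1/3 = 4/3
7 + 1/(4/3) = 7 + 3/4 = 31/4
1 + 1/(31/4) = 1 + 4/31 = 35/31
59 + 1/(35/31) = 59 + 31/35 = 2096/35
-1 + 1/(2096/35) = -1 + 35/2096 = -2061/2096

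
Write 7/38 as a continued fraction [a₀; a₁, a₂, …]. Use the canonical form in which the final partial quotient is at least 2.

[0; 5, 2, 3]

⌊7/38⌋ = 0, remainder 7
⌊38/7⌋ = 5, remainder 3
⌊7/3⌋ = 2, remainder 1
⌊3/1⌋ = 3, remainder 0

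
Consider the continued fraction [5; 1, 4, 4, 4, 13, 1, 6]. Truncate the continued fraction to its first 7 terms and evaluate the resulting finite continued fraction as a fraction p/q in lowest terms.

Start with 1.
13 + 1/(1/1) = 13 + 1/1 = 14/1
4 + 1/(14/1) = 4 + 1/14 = 57/14
4 + 1/(57/14) = 4 + 14/57 = 242/57
4 + 1/(242/57) = 4 + 57/242 = 1025/242
1 + 1/(1025/242) = 1 + 242/1025 = 1267/1025
5 + 1/(1267/1025) = 5 + 1025/1267 = 7360/1267

7360/1267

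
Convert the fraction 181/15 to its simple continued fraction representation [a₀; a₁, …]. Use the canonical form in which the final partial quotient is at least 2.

[12; 15]

Repeatedly divide and take the remainder:
⌊181/15⌋ = 12, remainder 1
⌊15/1⌋ = 15, remainder 0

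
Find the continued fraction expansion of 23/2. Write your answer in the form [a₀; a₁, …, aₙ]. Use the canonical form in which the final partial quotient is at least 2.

23 = 11·2 + 1, so a_0 = 11
2 = 2·1 + 0, so a_1 = 2

[11; 2]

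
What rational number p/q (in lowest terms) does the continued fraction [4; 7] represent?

Start with 7.
4 + 1/(7/1) = 4 + 1/7 = 29/7

29/7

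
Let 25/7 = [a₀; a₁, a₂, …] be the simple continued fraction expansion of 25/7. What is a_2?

Apply division with remainder until the remainder is 0:
⌊25/7⌋ = 3, remainder 4
⌊7/4⌋ = 1, remainder 3
⌊4/3⌋ = 1, remainder 1

1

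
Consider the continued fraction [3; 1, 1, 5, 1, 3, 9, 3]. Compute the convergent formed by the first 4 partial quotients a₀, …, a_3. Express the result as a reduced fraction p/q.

39/11

Start with 5.
1 + 1/(5/1) = 1 + 1/5 = 6/5
1 + 1/(6/5) = 1 + 5/6 = 11/6
3 + 1/(11/6) = 3 + 6/11 = 39/11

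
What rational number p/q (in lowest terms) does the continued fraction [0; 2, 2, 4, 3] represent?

a_0 = 0: 0/1
a_1 = 2: 1/2
a_2 = 2: 2/5
a_3 = 4: 9/22
a_4 = 3: 29/71

29/71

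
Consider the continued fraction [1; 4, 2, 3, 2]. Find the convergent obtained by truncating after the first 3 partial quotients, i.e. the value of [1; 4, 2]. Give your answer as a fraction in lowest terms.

Start with 2.
4 + 1/(2/1) = 4 + 1/2 = 9/2
1 + 1/(9/2) = 1 + 2/9 = 11/9

11/9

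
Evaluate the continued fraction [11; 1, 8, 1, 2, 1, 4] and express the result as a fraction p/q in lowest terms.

a_0 = 11: 11/1
a_1 = 1: 12/1
a_2 = 8: 107/9
a_3 = 1: 119/10
a_4 = 2: 345/29
a_5 = 1: 464/39
a_6 = 4: 2201/185

2201/185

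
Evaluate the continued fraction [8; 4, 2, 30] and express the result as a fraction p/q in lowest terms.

2253/274

Start with 30.
2 + 1/(30/1) = 2 + 1/30 = 61/30
4 + 1/(61/30) = 4 + 30/61 = 274/61
8 + 1/(274/61) = 8 + 61/274 = 2253/274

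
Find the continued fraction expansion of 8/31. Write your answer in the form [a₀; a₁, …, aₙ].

[0; 3, 1, 7]

⌊8/31⌋ = 0, remainder 8
⌊31/8⌋ = 3, remainder 7
⌊8/7⌋ = 1, remainder 1
⌊7/1⌋ = 7, remainder 0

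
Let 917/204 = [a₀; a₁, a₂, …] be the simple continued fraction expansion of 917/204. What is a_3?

2

917 = 4·204 + 101, so a_0 = 4
204 = 2·101 + 2, so a_1 = 2
101 = 50·2 + 1, so a_2 = 50
2 = 2·1 + 0, so a_3 = 2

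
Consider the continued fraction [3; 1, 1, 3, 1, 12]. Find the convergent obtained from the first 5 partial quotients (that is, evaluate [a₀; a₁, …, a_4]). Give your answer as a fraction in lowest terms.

32/9

Collapse the nested fraction from the inside out:
Start with 1.
3 + 1/(1/1) = 3 + 1/1 = 4/1
1 + 1/(4/1) = 1 + 1/4 = 5/4
1 + 1/(5/4) = 1 + 4/5 = 9/5
3 + 1/(9/5) = 3 + 5/9 = 32/9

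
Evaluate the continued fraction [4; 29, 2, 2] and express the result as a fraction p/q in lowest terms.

593/147

Build up convergents one term at a time:
a_0 = 4: 4/1
a_1 = 29: 117/29
a_2 = 2: 238/59
a_3 = 2: 593/147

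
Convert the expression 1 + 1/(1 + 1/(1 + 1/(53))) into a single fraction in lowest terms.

161/107

Start with 53.
1 + 1/(53/1) = 1 + 1/53 = 54/53
1 + 1/(54/53) = 1 + 53/54 = 107/54
1 + 1/(107/54) = 1 + 54/107 = 161/107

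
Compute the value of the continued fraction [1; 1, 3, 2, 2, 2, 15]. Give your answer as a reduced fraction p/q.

1449/817

a_0 = 1: 1/1
a_1 = 1: 2/1
a_2 = 3: 7/4
a_3 = 2: 16/9
a_4 = 2: 39/22
a_5 = 2: 94/53
a_6 = 15: 1449/817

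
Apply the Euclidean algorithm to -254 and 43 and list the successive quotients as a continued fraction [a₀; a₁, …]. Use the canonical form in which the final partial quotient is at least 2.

[-6; 10, 1, 3]

-254 = -6·43 + 4, so a_0 = -6
43 = 10·4 + 3, so a_1 = 10
4 = 1·3 + 1, so a_2 = 1
3 = 3·1 + 0, so a_3 = 3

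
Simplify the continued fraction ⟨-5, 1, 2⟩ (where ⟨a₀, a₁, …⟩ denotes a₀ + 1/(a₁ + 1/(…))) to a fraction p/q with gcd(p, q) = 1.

a_0 = -5: -5/1
a_1 = 1: -4/1
a_2 = 2: -13/3

-13/3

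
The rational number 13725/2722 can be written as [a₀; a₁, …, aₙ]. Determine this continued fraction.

⌊13725/2722⌋ = 5, remainder 115
⌊2722/115⌋ = 23, remainder 77
⌊115/77⌋ = 1, remainder 38
⌊77/38⌋ = 2, remainder 1
⌊38/1⌋ = 38, remainder 0

[5; 23, 1, 2, 38]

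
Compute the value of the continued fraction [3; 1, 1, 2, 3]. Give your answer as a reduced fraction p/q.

Start with 3.
2 + 1/(3/1) = 2 + 1/3 = 7/3
1 + 1/(7/3) = 1 + 3/7 = 10/7
1 + 1/(10/7) = 1 + 7/10 = 17/10
3 + 1/(17/10) = 3 + 10/17 = 61/17

61/17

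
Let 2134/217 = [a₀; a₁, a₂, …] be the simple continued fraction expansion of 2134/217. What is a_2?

5

⌊2134/217⌋ = 9, remainder 181
⌊217/181⌋ = 1, remainder 36
⌊181/36⌋ = 5, remainder 1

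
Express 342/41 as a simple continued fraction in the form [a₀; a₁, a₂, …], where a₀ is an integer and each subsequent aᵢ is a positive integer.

[8; 2, 1, 13]

342 ÷ 41 → quotient 8, remainder 14
41 ÷ 14 → quotient 2, remainder 13
14 ÷ 13 → quotient 1, remainder 1
13 ÷ 1 → quotient 13, remainder 0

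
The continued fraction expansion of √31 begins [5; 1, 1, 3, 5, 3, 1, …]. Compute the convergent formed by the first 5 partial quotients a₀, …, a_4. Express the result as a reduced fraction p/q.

Start with 5.
3 + 1/(5/1) = 3 + 1/5 = 16/5
1 + 1/(16/5) = 1 + 5/16 = 21/16
1 + 1/(21/16) = 1 + 16/21 = 37/21
5 + 1/(37/21) = 5 + 21/37 = 206/37

206/37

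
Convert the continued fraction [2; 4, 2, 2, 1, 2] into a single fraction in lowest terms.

Use the convergent recurrence hₖ = aₖ·hₖ₋₁ + hₖ₋₂ (and likewise for the denominators kₖ):
a_0 = 2: 2/1
a_1 = 4: 9/4
a_2 = 2: 20/9
a_3 = 2: 49/22
a_4 = 1: 69/31
a_5 = 2: 187/84

187/84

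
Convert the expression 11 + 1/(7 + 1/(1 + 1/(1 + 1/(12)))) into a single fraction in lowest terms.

a_0 = 11: 11/1
a_1 = 7: 78/7
a_2 = 1: 89/8
a_3 = 1: 167/15
a_4 = 12: 2093/188

2093/188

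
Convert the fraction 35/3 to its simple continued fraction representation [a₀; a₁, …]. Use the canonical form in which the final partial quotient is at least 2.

[11; 1, 2]

35 = 11·3 + 2, so a_0 = 11
3 = 1·2 + 1, so a_1 = 1
2 = 2·1 + 0, so a_2 = 2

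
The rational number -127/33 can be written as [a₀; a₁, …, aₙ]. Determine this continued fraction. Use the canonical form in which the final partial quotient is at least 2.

Apply division with remainder until the remainder is 0:
-127 = -4·33 + 5, so a_0 = -4
33 = 6·5 + 3, so a_1 = 6
5 = 1·3 + 2, so a_2 = 1
3 = 1·2 + 1, so a_3 = 1
2 = 2·1 + 0, so a_4 = 2

[-4; 6, 1, 1, 2]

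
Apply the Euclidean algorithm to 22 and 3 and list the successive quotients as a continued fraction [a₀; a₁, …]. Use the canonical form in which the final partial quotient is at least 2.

22 = 7·3 + 1, so a_0 = 7
3 = 3·1 + 0, so a_1 = 3

[7; 3]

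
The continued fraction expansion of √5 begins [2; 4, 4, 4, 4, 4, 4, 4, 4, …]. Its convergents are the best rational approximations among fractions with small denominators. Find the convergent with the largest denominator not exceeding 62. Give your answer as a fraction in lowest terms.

38/17

List convergents until the denominator exceeds the bound:
a_0 = 2: 2/1  (≤ bound)
a_1 = 4: 9/4  (≤ bound)
a_2 = 4: 38/17  (≤ bound)
a_3 = 4: 161/72  (> 62, stop)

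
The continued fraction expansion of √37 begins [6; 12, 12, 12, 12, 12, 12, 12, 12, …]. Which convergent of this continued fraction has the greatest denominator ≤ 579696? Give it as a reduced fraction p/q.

1555849/255780

List convergents until the denominator exceeds the bound:
a_0 = 6: 6/1  (≤ bound)
a_1 = 12: 73/12  (≤ bound)
a_2 = 12: 882/145  (≤ bound)
a_3 = 12: 10657/1752  (≤ bound)
a_4 = 12: 128766/21169  (≤ bound)
a_5 = 12: 1555849/255780  (≤ bound)
a_6 = 12: 18798954/3090529  (> 579696, stop)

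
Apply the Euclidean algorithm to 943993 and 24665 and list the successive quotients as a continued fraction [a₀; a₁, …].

[38; 3, 1, 2, 53, 42]

Repeatedly divide and take the remainder:
943993 ÷ 24665 → quotient 38, remainder 6723
24665 ÷ 6723 → quotient 3, remainder 4496
6723 ÷ 4496 → quotient 1, remainder 2227
4496 ÷ 2227 → quotient 2, remainder 42
2227 ÷ 42 → quotient 53, remainder 1
42 ÷ 1 → quotient 42, remainder 0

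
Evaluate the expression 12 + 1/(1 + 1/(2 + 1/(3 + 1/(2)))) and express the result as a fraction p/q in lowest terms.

a_0 = 12: 12/1
a_1 = 1: 13/1
a_2 = 2: 38/3
a_3 = 3: 127/10
a_4 = 2: 292/23

292/23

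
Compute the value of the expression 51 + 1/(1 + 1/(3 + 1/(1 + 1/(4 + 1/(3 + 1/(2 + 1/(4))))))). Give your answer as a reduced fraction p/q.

a_0 = 51: 51/1
a_1 = 1: 52/1
a_2 = 3: 207/4
a_3 = 1: 259/5
a_4 = 4: 1243/24
a_5 = 3: 3988/77
a_6 = 2: 9219/178
a_7 = 4: 40864/789

40864/789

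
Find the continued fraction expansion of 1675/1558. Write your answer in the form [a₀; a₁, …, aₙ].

[1; 13, 3, 6, 6]

Apply division with remainder until the remainder is 0:
⌊1675/1558⌋ = 1, remainder 117
⌊1558/117⌋ = 13, remainder 37
⌊117/37⌋ = 3, remainder 6
⌊37/6⌋ = 6, remainder 1
⌊6/1⌋ = 6, remainder 0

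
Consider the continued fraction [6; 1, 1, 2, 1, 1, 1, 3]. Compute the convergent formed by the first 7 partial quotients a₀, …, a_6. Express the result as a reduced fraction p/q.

Start with 1.
1 + 1/(1/1) = 1 + 1/1 = 2/1
1 + 1/(2/1) = 1 + 1/2 = 3/2
2 + 1/(3/2) = 2 + 2/3 = 8/3
1 + 1/(8/3) = 1 + 3/8 = 11/8
1 + 1/(11/8) = 1 + 8/11 = 19/11
6 + 1/(19/11) = 6 + 11/19 = 125/19

125/19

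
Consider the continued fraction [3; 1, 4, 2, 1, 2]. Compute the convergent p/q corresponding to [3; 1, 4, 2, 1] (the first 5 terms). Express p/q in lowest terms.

Work from the innermost term outward:
Start with 1.
2 + 1/(1/1) = 2 + 1/1 = 3/1
4 + 1/(3/1) = 4 + 1/3 = 13/3
1 + 1/(13/3) = 1 + 3/13 = 16/13
3 + 1/(16/13) = 3 + 13/16 = 61/16

61/16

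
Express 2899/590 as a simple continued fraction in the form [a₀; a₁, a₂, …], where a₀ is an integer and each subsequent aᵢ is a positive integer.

[4; 1, 10, 1, 1, 3, 7]

⌊2899/590⌋ = 4, remainder 539
⌊590/539⌋ = 1, remainder 51
⌊539/51⌋ = 10, remainder 29
⌊51/29⌋ = 1, remainder 22
⌊29/22⌋ = 1, remainder 7
⌊22/7⌋ = 3, remainder 1
⌊7/1⌋ = 7, remainder 0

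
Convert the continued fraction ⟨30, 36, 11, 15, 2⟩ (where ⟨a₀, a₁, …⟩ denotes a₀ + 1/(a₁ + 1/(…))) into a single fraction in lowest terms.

371713/12379

Start with 2.
15 + 1/(2/1) = 15 + 1/2 = 31/2
11 + 1/(31/2) = 11 + 2/31 = 343/31
36 + 1/(343/31) = 36 + 31/343 = 12379/343
30 + 1/(12379/343) = 30 + 343/12379 = 371713/12379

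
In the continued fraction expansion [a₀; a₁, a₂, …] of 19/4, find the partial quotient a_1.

⌊19/4⌋ = 4, remainder 3
⌊4/3⌋ = 1, remainder 1

1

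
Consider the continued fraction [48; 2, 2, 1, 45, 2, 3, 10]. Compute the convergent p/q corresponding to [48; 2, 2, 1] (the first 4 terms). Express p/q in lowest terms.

a_0 = 48: 48/1
a_1 = 2: 97/2
a_2 = 2: 242/5
a_3 = 1: 339/7

339/7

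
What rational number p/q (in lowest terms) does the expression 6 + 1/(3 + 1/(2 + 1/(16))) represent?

Build up convergents one term at a time:
a_0 = 6: 6/1
a_1 = 3: 19/3
a_2 = 2: 44/7
a_3 = 16: 723/115

723/115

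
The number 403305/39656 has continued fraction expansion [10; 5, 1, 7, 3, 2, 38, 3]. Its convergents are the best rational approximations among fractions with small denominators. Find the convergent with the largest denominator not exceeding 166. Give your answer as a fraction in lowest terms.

a_0 = 10: 10/1  (≤ bound)
a_1 = 5: 51/5  (≤ bound)
a_2 = 1: 61/6  (≤ bound)
a_3 = 7: 478/47  (≤ bound)
a_4 = 3: 1495/147  (≤ bound)
a_5 = 2: 3468/341  (> 166, stop)

1495/147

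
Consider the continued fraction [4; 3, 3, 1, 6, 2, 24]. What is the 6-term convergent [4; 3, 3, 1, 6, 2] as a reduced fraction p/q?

Start with 2.
6 + 1/(2/1) = 6 + 1/2 = 13/2
1 + 1/(13/2) = 1 + 2/13 = 15/13
3 + 1/(15/13) = 3 + 13/15 = 58/15
3 + 1/(58/15) = 3 + 15/58 = 189/58
4 + 1/(189/58) = 4 + 58/189 = 814/189

814/189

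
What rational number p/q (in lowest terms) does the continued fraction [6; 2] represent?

13/2

Work from the innermost term outward:
Start with 2.
6 + 1/(2/1) = 6 + 1/2 = 13/2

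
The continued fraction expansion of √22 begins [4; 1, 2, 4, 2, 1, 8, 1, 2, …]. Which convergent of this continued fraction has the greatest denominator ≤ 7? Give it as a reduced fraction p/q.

List convergents until the denominator exceeds the bound:
a_0 = 4: 4/1  (≤ bound)
a_1 = 1: 5/1  (≤ bound)
a_2 = 2: 14/3  (≤ bound)
a_3 = 4: 61/13  (> 7, stop)

14/3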